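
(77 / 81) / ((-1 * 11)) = -7 / 81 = -0.09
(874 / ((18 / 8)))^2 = 12222016 / 81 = 150889.09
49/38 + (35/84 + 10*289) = 659309/228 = 2891.71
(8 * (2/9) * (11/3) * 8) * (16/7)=22528/189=119.20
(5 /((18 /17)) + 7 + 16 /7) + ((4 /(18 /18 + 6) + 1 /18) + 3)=1111 /63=17.63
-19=-19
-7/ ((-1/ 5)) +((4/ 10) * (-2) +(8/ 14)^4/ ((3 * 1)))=1232993/ 36015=34.24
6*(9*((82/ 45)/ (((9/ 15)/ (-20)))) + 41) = -3034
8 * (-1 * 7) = -56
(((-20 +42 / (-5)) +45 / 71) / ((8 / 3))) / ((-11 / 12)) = 88713 / 7810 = 11.36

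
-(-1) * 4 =4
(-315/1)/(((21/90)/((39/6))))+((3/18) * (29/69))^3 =-622655934211/70957944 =-8775.00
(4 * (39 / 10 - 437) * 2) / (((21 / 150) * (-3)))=173240 / 21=8249.52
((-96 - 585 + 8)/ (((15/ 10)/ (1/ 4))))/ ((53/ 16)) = -5384/ 159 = -33.86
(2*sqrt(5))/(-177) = -2*sqrt(5)/177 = -0.03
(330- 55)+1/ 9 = 2476/ 9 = 275.11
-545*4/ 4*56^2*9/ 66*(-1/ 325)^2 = -512736/ 232375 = -2.21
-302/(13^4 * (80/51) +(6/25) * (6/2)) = -192525/28561459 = -0.01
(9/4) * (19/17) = 171/68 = 2.51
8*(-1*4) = -32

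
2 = 2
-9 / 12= -3 / 4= -0.75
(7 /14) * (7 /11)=7 /22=0.32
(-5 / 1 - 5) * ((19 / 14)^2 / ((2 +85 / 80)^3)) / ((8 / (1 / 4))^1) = -115520 / 5764801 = -0.02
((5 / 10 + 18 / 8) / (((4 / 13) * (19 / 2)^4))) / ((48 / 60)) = 715 / 521284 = 0.00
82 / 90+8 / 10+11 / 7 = 1034 / 315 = 3.28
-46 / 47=-0.98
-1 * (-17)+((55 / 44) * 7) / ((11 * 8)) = 6019 / 352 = 17.10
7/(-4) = -7/4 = -1.75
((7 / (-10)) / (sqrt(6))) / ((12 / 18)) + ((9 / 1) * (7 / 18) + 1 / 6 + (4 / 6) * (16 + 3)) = 49 / 3 - 7 * sqrt(6) / 40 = 15.90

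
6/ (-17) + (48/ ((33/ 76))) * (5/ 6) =51482/ 561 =91.77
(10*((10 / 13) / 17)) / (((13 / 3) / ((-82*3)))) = -73800 / 2873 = -25.69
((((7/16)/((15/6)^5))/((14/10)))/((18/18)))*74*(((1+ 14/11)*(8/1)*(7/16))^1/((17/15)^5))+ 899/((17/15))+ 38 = 12998322011/15618427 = 832.24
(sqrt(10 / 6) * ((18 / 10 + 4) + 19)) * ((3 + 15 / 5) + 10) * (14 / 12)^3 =85064 * sqrt(15) / 405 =813.46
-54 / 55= -0.98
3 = 3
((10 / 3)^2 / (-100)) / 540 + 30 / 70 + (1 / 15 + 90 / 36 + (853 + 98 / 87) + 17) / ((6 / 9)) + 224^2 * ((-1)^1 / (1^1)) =-4820926325 / 98658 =-48865.03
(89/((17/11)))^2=958441/289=3316.40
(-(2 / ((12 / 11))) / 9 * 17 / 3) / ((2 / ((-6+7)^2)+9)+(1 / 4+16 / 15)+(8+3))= -1870 / 37773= -0.05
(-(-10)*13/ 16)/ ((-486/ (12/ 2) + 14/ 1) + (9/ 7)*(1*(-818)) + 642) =-455/ 26696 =-0.02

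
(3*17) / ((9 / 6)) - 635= -601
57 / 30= 19 / 10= 1.90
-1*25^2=-625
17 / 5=3.40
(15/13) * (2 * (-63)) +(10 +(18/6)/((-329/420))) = -85060/611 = -139.21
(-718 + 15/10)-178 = -1789/2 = -894.50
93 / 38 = 2.45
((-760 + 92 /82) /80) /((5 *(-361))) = 15557 /2960200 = 0.01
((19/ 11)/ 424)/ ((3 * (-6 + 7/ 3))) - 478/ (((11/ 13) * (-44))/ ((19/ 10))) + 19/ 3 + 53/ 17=442770193/ 13082520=33.84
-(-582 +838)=-256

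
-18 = -18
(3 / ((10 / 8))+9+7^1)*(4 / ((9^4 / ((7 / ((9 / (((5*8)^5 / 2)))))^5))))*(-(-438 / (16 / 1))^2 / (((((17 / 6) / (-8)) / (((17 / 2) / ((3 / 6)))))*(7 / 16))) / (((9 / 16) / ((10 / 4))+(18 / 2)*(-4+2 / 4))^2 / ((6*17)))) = 72098194730761899612097740800000000000000000000000000 / 7485351267969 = 9631905324107027421487878000000000000000.00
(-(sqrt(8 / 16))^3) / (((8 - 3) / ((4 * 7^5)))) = -16807 * sqrt(2) / 5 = -4753.74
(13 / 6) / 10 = 13 / 60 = 0.22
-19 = -19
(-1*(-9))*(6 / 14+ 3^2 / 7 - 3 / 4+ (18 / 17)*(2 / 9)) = 5139 / 476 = 10.80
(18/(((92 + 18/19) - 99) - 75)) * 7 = -171/110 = -1.55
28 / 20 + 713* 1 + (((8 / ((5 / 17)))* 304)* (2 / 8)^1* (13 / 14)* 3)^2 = 40624083844 / 1225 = 33162517.42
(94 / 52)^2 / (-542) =-2209 / 366392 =-0.01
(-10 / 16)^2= 25 / 64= 0.39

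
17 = 17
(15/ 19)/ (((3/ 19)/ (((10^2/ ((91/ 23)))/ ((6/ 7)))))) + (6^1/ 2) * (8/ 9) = 5854/ 39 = 150.10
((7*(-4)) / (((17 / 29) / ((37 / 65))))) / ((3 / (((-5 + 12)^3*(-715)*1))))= 113356012 / 51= 2222666.90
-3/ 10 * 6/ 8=-0.22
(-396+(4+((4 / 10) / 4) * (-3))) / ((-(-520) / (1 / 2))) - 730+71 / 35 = -53023781 / 72800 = -728.35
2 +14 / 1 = 16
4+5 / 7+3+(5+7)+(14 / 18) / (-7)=1235 / 63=19.60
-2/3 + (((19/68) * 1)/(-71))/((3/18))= -4999/7242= -0.69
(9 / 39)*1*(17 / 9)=17 / 39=0.44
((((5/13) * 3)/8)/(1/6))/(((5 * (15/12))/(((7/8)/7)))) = 9/520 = 0.02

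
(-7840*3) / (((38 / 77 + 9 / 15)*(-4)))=2263800 / 421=5377.20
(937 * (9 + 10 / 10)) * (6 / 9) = 6246.67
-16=-16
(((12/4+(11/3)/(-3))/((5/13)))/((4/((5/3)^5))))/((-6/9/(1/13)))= -1250/729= -1.71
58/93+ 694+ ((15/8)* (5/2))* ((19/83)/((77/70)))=695.60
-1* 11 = -11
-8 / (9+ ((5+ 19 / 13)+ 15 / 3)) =-52 / 133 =-0.39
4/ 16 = 1/ 4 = 0.25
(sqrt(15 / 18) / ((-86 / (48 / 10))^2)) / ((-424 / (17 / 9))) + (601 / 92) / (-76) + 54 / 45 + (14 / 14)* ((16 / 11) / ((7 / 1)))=3558279 / 2691920- 17* sqrt(30) / 7349775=1.32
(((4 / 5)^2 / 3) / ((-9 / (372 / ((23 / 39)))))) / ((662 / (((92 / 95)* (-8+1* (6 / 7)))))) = 103168 / 660345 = 0.16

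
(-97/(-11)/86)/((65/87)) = 8439/61490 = 0.14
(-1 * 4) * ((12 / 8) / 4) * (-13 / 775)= 39 / 1550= 0.03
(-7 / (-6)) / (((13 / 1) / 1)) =7 / 78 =0.09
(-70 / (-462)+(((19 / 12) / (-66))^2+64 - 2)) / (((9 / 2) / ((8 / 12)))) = 38985769 / 4234032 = 9.21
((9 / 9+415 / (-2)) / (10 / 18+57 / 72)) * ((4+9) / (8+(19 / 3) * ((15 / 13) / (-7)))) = -5862948 / 20467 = -286.46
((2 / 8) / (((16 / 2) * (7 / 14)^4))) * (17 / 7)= 17 / 14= 1.21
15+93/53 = 888/53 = 16.75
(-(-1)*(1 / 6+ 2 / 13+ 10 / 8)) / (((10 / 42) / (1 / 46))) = 343 / 2392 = 0.14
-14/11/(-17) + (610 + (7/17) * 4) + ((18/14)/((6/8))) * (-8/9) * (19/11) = 2391896/3927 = 609.09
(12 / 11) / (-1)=-1.09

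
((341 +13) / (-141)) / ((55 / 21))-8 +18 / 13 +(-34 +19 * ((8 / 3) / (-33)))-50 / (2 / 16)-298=-224144816 / 302445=-741.11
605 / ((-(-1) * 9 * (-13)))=-5.17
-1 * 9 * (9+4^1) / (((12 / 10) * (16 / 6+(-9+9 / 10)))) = 2925 / 163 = 17.94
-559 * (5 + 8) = -7267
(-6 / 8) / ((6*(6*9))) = -1 / 432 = -0.00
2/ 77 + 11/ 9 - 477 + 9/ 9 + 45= -297818/ 693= -429.75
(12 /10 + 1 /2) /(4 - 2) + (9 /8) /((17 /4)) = 379 /340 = 1.11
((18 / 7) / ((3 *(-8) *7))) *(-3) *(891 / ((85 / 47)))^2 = 15783148161 / 1416100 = 11145.50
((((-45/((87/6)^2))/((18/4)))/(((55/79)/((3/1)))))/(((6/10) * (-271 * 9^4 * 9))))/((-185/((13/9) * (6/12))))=-4108/49296348648657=-0.00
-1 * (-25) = 25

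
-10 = -10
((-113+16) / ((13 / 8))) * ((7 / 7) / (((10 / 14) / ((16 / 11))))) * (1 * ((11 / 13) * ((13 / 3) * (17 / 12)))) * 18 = -738752 / 65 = -11365.42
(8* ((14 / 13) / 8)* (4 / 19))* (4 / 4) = 56 / 247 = 0.23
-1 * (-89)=89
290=290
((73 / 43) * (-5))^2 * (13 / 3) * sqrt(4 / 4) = 1731925 / 5547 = 312.23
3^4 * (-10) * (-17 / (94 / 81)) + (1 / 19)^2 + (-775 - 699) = 176314974 / 16967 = 10391.64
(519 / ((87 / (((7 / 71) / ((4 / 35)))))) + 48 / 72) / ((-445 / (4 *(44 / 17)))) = -6319588 / 46729005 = -0.14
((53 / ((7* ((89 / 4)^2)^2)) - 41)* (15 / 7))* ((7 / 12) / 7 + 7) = -7652979079575 / 12297479236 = -622.32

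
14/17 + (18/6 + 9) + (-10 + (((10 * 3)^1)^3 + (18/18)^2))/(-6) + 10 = -152173/34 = -4475.68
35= 35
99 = 99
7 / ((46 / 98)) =343 / 23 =14.91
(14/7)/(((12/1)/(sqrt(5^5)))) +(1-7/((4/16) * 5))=4.72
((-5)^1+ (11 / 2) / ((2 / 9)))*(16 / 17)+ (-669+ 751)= 1710 / 17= 100.59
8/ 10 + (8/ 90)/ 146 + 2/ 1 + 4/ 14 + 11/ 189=43385/ 13797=3.14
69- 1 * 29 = 40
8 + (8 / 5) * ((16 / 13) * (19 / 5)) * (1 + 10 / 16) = 20.16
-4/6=-2/3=-0.67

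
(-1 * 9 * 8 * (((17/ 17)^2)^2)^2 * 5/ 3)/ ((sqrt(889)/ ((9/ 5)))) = -216 * sqrt(889)/ 889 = -7.24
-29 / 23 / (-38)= 29 / 874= 0.03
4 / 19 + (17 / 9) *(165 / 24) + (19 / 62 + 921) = 39630407 / 42408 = 934.50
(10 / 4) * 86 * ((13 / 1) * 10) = 27950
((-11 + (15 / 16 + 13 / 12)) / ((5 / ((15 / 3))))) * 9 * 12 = -3879 / 4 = -969.75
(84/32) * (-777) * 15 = -244755/8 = -30594.38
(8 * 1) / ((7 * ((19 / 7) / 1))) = 8 / 19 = 0.42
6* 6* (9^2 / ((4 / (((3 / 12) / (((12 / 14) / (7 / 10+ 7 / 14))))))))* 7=35721 / 20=1786.05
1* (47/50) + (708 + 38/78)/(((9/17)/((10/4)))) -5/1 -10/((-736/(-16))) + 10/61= 41138544208/12311325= 3341.52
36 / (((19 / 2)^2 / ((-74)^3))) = -58352256 / 361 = -161640.60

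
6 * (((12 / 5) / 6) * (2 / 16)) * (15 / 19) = 9 / 38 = 0.24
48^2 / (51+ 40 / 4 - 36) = 2304 / 25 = 92.16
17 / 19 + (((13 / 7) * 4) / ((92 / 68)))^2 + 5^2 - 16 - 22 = 18.04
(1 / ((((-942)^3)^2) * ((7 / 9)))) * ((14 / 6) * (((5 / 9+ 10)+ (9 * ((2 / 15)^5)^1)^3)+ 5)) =2335968017586317 / 34975628570114156289550781250000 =0.00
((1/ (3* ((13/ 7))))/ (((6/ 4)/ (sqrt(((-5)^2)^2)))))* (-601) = -1797.86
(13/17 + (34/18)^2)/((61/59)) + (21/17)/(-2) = 600227/167994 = 3.57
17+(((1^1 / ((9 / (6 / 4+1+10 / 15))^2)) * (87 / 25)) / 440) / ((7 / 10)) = 127245269 / 7484400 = 17.00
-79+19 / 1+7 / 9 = -533 / 9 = -59.22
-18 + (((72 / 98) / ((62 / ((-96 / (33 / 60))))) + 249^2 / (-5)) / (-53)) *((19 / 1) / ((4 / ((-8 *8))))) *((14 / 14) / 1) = -5944689522 / 83545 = -71155.54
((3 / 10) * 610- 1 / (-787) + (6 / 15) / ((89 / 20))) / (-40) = -6412127 / 1400860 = -4.58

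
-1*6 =-6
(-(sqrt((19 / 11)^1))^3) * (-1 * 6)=114 * sqrt(209) / 121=13.62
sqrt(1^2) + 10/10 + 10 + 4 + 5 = 21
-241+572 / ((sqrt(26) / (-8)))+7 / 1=-176 * sqrt(26) - 234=-1131.43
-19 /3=-6.33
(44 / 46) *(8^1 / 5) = 176 / 115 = 1.53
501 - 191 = 310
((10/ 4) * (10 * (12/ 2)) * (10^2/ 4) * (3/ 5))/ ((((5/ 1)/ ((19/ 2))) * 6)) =1425/ 2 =712.50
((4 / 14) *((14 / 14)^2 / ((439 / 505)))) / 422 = 505 / 648403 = 0.00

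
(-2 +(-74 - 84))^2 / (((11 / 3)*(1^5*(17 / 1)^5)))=76800 / 15618427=0.00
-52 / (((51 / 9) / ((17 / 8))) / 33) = -643.50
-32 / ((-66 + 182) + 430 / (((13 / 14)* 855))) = -2223 / 8096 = -0.27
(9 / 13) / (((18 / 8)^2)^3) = 4096 / 767637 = 0.01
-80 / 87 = -0.92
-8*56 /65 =-448 /65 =-6.89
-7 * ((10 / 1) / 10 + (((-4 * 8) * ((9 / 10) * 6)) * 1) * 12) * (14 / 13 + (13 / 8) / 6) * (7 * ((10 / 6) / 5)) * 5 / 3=427048867 / 5616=76041.46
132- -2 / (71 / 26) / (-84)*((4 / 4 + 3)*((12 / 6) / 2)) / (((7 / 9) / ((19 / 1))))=456264 / 3479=131.15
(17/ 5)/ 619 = 17/ 3095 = 0.01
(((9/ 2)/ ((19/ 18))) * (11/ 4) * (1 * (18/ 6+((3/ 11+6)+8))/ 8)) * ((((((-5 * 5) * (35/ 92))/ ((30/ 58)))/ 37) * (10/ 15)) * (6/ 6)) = -228375/ 27232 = -8.39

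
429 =429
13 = 13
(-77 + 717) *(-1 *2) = -1280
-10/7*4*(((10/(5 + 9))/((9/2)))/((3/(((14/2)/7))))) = -400/1323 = -0.30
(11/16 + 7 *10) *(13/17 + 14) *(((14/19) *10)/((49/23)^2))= 750865245/443156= 1694.36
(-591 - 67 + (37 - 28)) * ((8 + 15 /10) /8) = -12331 /16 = -770.69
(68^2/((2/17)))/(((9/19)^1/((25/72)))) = 2333675/81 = 28810.80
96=96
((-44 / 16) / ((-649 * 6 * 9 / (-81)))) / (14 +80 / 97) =-291 / 678736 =-0.00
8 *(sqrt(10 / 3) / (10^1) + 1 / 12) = 2 / 3 + 4 *sqrt(30) / 15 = 2.13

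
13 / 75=0.17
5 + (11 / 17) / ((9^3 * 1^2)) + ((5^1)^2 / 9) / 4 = 282329 / 49572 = 5.70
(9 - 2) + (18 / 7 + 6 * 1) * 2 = 24.14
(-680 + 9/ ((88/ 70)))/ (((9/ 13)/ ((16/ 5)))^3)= -13320639488/ 200475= -66445.39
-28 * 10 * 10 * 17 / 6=-23800 / 3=-7933.33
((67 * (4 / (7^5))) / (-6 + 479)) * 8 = 2144 / 7949711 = 0.00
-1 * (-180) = 180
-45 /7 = -6.43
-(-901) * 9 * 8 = 64872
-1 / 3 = -0.33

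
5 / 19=0.26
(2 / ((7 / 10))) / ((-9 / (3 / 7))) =-20 / 147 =-0.14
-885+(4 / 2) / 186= -82304 / 93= -884.99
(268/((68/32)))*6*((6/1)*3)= 13620.71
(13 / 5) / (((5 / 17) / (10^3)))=8840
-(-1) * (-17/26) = -17/26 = -0.65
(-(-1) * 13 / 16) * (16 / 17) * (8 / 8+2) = 39 / 17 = 2.29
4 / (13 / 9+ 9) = 18 / 47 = 0.38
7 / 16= 0.44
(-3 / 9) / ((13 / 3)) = -1 / 13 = -0.08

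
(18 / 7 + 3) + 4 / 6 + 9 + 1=341 / 21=16.24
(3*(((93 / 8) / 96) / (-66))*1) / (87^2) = -31 / 42628608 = -0.00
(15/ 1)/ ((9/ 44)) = 220/ 3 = 73.33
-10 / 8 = -5 / 4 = -1.25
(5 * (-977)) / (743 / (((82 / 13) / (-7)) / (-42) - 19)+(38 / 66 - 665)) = 5846582940 / 842067977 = 6.94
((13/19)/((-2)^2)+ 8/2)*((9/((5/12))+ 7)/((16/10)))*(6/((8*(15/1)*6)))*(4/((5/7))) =317317/91200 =3.48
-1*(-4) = 4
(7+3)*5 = 50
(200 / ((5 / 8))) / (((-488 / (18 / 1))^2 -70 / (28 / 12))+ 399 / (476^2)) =167795712 / 369682325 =0.45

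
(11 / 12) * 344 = 946 / 3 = 315.33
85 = 85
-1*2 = -2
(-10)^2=100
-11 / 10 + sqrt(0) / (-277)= -11 / 10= -1.10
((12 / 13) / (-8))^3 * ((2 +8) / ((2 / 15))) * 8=-2025 / 2197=-0.92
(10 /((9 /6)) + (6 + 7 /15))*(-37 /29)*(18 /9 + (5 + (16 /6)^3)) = -5109589 /11745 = -435.04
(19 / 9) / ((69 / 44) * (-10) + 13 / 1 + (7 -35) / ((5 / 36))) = -2090 / 202239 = -0.01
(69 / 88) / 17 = 69 / 1496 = 0.05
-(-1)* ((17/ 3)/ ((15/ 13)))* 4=884/ 45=19.64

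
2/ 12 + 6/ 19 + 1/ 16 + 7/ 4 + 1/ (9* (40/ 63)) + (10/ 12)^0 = 15823/ 4560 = 3.47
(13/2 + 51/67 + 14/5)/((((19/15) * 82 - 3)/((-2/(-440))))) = 20223/44603240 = 0.00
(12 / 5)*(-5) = -12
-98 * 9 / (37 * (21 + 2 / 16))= -7056 / 6253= -1.13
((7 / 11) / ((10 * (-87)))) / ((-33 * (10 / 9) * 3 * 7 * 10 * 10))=1 / 105270000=0.00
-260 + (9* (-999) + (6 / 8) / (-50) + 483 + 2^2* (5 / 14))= -12273221 / 1400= -8766.59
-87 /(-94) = 87 /94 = 0.93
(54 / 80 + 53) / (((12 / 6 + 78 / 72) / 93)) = 599013 / 370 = 1618.95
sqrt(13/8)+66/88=3/4+sqrt(26)/4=2.02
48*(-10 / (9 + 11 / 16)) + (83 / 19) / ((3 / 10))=-61822 / 1767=-34.99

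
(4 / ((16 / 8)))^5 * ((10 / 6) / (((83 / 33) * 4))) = 440 / 83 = 5.30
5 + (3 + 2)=10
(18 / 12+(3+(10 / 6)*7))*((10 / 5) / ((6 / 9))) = 97 / 2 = 48.50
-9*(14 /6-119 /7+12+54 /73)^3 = 75151448 /1167051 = 64.39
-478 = -478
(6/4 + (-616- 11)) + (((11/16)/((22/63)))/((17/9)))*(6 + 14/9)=-4941/8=-617.62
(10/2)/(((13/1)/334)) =128.46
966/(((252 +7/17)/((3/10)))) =3519/3065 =1.15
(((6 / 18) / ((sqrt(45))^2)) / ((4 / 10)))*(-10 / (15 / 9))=-1 / 9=-0.11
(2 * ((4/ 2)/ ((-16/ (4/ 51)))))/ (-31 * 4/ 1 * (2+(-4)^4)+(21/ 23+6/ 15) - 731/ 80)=1840/ 3002863527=0.00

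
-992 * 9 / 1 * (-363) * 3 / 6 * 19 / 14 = 15394104 / 7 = 2199157.71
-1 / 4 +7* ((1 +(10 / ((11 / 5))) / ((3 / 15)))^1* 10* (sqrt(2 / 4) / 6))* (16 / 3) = -1 / 4 +8120* sqrt(2) / 11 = 1043.70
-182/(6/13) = -1183/3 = -394.33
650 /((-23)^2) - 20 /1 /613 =387870 /324277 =1.20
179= 179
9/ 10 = 0.90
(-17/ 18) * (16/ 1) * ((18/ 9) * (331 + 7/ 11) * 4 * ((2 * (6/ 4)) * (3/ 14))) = -1984512/ 77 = -25772.88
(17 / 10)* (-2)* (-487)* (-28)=-231812 / 5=-46362.40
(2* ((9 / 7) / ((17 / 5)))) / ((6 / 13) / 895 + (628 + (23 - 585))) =58175 / 5076778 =0.01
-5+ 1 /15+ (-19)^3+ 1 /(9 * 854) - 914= -298905973 /38430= -7777.93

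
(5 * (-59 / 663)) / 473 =-295 / 313599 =-0.00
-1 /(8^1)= -0.12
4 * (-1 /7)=-4 /7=-0.57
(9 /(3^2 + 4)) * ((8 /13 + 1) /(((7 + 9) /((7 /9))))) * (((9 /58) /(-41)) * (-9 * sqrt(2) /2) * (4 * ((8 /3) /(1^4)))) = 3969 * sqrt(2) /401882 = 0.01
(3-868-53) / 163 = -918 / 163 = -5.63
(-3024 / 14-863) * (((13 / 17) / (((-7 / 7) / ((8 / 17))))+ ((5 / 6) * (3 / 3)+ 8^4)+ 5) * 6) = -7673799445 / 289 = -26552939.26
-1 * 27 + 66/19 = -447/19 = -23.53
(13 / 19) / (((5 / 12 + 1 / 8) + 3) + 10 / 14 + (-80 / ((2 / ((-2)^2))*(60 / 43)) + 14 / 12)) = -0.01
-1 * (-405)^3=66430125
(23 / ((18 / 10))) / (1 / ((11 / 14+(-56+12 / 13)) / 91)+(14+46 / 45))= 5681575 / 5934266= 0.96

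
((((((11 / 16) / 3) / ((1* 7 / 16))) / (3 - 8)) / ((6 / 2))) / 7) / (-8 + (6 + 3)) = -11 / 2205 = -0.00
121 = 121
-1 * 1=-1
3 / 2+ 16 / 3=41 / 6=6.83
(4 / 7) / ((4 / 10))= 10 / 7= 1.43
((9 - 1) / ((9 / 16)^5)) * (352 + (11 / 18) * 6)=50526.65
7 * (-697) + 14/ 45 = -219541/ 45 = -4878.69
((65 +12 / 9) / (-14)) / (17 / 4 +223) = -398 / 19089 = -0.02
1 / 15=0.07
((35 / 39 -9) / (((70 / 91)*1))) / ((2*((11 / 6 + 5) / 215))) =-6794 / 41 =-165.71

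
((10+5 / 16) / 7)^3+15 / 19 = 106424295 / 26693632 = 3.99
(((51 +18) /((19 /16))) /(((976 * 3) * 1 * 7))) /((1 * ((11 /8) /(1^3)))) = 184 /89243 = 0.00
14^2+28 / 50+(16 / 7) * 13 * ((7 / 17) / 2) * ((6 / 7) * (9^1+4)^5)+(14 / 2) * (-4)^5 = 5771430766 / 2975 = 1939976.73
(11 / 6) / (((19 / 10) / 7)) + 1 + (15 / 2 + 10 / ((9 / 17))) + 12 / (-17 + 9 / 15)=468497 / 14022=33.41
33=33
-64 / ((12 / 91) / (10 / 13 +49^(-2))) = -384368 / 1029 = -373.54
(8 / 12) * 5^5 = 6250 / 3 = 2083.33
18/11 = 1.64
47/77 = 0.61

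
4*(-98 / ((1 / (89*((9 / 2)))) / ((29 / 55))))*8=-36423072 / 55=-662237.67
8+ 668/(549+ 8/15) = 75964/8243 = 9.22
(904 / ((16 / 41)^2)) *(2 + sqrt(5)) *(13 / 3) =2469389 / 48 + 2469389 *sqrt(5) / 96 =108963.54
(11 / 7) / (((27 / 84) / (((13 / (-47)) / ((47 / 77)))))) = -44044 / 19881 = -2.22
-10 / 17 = -0.59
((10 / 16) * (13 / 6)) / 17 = 65 / 816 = 0.08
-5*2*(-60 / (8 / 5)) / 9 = 125 / 3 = 41.67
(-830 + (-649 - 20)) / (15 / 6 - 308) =4.91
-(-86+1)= 85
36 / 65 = 0.55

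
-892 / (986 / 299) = -270.49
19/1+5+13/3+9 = 112/3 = 37.33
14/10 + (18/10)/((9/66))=73/5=14.60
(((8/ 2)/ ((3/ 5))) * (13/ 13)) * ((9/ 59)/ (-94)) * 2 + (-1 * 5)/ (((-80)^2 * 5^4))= -48002773/ 2218400000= -0.02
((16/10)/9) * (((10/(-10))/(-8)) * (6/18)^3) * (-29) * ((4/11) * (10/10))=-116/13365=-0.01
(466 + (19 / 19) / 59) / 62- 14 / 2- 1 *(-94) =345741 / 3658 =94.52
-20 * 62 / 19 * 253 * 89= -27921080 / 19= -1469530.53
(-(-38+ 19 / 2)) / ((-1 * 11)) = -57 / 22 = -2.59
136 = 136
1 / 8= 0.12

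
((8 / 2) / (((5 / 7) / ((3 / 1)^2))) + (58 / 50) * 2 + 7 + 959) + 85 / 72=1835821 / 1800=1019.90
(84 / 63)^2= 16 / 9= 1.78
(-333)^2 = 110889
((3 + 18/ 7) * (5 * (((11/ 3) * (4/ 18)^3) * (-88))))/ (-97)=503360/ 494991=1.02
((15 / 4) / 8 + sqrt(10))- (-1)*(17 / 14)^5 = 6.27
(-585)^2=342225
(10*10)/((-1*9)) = -100/9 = -11.11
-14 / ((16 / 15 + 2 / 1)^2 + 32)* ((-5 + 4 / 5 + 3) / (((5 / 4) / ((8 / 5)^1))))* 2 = 12096 / 11645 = 1.04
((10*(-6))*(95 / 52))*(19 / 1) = -27075 / 13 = -2082.69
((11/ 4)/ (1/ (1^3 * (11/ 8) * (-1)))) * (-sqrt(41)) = 121 * sqrt(41)/ 32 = 24.21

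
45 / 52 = 0.87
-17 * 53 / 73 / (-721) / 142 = 901 / 7473886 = 0.00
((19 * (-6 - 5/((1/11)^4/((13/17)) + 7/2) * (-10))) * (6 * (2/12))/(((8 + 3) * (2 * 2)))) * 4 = 41948618/2931203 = 14.31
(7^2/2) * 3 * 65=9555/2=4777.50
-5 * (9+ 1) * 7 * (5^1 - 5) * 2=0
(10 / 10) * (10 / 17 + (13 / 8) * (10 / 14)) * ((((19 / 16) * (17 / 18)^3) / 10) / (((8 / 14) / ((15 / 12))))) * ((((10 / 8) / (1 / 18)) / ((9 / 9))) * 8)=5079175 / 73728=68.89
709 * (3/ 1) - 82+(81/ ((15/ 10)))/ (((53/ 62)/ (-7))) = 1602.81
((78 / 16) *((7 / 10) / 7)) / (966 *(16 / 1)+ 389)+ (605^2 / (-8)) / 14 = -1812395647 / 554575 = -3268.08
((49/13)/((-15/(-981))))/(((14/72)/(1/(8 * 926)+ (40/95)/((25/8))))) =170.98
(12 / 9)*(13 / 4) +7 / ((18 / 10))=74 / 9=8.22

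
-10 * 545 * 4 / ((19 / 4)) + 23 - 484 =-95959 / 19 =-5050.47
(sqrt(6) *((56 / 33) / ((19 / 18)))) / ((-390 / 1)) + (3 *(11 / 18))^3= 1331 / 216 - 56 *sqrt(6) / 13585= 6.15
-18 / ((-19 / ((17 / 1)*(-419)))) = -128214 / 19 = -6748.11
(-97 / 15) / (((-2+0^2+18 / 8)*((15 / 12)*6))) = -776 / 225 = -3.45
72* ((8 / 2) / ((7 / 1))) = 288 / 7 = 41.14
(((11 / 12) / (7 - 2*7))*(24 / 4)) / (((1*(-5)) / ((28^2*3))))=1848 / 5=369.60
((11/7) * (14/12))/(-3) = -11/18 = -0.61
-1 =-1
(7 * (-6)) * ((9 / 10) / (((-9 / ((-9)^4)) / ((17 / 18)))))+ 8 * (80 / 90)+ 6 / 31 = 72630967 / 2790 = 26032.60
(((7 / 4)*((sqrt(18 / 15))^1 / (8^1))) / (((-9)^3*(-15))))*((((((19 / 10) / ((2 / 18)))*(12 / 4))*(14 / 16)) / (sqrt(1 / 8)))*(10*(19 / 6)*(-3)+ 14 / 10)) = -12103*sqrt(15) / 180000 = -0.26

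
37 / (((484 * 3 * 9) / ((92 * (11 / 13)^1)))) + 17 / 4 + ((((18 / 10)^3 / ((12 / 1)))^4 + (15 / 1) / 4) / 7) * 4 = 2806224193322261 / 422296875000000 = 6.65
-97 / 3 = -32.33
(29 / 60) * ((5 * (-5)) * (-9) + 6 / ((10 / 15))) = 1131 / 10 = 113.10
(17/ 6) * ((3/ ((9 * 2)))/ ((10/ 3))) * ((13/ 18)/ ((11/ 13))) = 2873/ 23760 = 0.12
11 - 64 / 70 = 353 / 35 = 10.09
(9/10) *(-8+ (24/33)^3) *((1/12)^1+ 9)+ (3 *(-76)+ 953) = 662.74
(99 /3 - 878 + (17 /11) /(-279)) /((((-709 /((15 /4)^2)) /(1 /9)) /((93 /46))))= 32416525 /8610096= 3.76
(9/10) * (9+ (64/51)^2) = 5501/578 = 9.52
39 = 39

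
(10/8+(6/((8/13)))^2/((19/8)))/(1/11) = 454.04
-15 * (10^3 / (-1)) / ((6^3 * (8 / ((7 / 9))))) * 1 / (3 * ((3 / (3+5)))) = 4375 / 729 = 6.00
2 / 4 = 1 / 2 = 0.50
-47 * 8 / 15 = -376 / 15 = -25.07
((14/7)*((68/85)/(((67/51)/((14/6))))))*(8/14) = 544/335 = 1.62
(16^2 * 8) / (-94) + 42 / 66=-10935 / 517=-21.15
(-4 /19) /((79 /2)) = -8 /1501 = -0.01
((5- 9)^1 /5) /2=-2 /5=-0.40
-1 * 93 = -93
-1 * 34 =-34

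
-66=-66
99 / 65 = 1.52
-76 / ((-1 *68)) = 19 / 17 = 1.12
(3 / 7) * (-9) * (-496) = 13392 / 7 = 1913.14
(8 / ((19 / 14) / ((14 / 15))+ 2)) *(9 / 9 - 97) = -150528 / 677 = -222.35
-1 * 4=-4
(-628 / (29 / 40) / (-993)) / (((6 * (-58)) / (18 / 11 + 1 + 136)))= -0.35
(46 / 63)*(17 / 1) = 782 / 63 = 12.41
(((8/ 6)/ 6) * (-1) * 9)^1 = -2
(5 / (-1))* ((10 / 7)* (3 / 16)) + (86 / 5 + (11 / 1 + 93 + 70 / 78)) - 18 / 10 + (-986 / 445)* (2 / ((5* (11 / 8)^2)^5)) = 9370947530102076686123 / 78775200691312125000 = 118.96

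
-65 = -65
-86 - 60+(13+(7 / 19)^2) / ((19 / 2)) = -144.62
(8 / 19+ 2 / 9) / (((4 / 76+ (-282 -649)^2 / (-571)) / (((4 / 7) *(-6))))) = 31405 / 21614103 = 0.00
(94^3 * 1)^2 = 689869781056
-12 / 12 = -1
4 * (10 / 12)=3.33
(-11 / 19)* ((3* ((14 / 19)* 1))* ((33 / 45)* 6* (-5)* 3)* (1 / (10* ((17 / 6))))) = 91476 / 30685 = 2.98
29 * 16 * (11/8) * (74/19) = 47212/19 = 2484.84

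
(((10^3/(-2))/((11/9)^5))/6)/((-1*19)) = 4920750/3059969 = 1.61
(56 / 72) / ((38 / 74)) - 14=-2135 / 171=-12.49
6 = 6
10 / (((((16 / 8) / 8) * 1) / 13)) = 520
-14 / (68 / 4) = -14 / 17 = -0.82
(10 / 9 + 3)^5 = 69343957 / 59049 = 1174.35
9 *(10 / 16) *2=45 / 4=11.25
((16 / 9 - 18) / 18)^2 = 5329 / 6561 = 0.81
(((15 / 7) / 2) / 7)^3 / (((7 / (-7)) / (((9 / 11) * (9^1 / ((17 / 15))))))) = -4100625 / 176002904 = -0.02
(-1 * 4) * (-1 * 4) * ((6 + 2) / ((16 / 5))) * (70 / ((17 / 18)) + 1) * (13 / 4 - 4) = -38310 / 17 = -2253.53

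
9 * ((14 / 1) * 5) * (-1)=-630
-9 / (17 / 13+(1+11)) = -117 / 173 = -0.68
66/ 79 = 0.84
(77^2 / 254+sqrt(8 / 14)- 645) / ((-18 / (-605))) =-95530105 / 4572+605 *sqrt(7) / 63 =-20869.19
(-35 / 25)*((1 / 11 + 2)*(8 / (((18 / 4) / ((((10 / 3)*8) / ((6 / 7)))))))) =-144256 / 891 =-161.90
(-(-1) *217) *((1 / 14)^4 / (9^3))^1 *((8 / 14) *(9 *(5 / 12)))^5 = 0.00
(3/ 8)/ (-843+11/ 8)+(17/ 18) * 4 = 228895/ 60597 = 3.78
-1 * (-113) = 113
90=90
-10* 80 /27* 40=-32000 /27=-1185.19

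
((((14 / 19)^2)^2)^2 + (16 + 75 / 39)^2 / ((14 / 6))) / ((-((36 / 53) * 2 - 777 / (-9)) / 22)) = -9681791755240778910 / 280136552445624329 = -34.56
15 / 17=0.88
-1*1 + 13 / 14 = -1 / 14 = -0.07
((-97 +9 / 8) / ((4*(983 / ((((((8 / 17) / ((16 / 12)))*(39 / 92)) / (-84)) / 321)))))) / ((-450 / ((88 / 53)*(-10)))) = 109681 / 21971031899040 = 0.00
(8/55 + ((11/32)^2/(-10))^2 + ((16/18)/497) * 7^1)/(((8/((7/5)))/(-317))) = -8.77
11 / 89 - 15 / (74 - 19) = -146 / 979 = -0.15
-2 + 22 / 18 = -7 / 9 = -0.78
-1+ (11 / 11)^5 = 0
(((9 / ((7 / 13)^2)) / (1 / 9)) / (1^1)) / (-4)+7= -62.84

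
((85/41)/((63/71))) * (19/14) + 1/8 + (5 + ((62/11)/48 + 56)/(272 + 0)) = 3679633157/432786816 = 8.50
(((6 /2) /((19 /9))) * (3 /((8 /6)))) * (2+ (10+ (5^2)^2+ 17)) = 2091.08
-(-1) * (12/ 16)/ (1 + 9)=3/ 40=0.08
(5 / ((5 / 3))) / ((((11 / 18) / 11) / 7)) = 378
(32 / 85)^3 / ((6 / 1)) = 16384 / 1842375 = 0.01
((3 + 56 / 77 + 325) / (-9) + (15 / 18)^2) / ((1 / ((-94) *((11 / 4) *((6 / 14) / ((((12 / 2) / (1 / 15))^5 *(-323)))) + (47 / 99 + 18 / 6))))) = 64821546168209272451 / 5538748960800000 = 11703.28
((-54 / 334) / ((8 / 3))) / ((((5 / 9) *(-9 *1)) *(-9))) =-9 / 6680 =-0.00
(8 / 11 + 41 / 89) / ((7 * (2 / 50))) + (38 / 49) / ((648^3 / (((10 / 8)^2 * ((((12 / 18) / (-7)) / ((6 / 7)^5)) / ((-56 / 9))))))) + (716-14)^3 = 345948412.24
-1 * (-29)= 29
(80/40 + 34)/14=18/7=2.57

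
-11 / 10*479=-5269 / 10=-526.90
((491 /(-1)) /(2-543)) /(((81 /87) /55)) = 783145 /14607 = 53.61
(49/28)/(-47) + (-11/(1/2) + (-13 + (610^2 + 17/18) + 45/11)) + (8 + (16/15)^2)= 173128421933/465300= 372079.14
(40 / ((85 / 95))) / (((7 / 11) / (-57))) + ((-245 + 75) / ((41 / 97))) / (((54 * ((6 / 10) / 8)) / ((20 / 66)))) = -52615718360 / 13041567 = -4034.46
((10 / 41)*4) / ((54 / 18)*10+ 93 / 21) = 280 / 9881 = 0.03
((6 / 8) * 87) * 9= 2349 / 4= 587.25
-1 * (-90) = 90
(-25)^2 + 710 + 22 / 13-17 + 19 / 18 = 1320.75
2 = 2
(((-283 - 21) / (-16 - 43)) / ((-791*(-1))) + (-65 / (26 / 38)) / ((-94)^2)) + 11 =4534292713 / 412367284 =11.00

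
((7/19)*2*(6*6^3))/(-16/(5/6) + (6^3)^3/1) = 945/9972701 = 0.00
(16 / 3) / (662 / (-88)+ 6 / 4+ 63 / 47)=-33088 / 29049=-1.14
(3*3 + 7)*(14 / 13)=224 / 13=17.23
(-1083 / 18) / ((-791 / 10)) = 1805 / 2373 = 0.76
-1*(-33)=33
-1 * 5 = -5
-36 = -36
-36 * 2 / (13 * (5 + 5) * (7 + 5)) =-3 / 65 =-0.05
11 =11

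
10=10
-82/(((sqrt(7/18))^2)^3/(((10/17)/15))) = -318816/5831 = -54.68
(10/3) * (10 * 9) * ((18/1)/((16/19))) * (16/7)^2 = 1641600/49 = 33502.04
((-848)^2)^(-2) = 1/517110562816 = 0.00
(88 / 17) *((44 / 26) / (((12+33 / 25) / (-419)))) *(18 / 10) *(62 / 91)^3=-966639301760 / 6161950067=-156.87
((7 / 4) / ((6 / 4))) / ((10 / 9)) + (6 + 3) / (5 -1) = 33 / 10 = 3.30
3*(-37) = -111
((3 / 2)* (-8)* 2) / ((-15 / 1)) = 8 / 5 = 1.60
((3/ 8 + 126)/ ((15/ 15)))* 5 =5055/ 8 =631.88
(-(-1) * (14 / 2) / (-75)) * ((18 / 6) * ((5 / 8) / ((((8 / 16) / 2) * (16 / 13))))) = -91 / 160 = -0.57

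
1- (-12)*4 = 49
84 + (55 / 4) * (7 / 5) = 413 / 4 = 103.25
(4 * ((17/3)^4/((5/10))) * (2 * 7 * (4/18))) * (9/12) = 4677176/243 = 19247.64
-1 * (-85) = 85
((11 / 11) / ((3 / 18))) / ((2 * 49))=3 / 49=0.06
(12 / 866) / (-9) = -2 / 1299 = -0.00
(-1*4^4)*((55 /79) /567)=-14080 /44793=-0.31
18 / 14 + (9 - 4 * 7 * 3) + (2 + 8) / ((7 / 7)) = -446 / 7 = -63.71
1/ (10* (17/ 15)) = 3/ 34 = 0.09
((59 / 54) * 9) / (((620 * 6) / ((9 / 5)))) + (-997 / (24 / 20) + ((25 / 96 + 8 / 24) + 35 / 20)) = -61639271 / 74400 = -828.48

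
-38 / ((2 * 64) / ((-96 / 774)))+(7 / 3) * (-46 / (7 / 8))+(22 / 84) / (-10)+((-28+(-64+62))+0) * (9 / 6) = -756967 / 4515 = -167.66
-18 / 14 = -9 / 7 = -1.29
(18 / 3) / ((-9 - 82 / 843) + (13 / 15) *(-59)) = -1405 / 14104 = -0.10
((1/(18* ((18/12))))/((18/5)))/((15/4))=2/729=0.00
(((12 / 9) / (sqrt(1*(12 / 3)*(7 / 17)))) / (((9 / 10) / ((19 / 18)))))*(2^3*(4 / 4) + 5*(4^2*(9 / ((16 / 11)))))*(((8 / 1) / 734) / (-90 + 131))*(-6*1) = -764560*sqrt(119) / 8531649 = -0.98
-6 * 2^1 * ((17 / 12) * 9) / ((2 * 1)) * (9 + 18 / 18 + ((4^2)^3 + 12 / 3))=-314415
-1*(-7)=7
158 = 158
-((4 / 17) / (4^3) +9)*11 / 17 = -26939 / 4624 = -5.83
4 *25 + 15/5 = 103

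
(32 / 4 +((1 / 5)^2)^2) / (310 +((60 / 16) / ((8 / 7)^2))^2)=327745536 / 13035240625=0.03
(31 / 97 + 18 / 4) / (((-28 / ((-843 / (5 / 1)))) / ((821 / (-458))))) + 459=1012502643 / 2487856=406.98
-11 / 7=-1.57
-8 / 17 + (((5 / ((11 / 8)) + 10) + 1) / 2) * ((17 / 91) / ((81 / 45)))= 12643 / 43758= 0.29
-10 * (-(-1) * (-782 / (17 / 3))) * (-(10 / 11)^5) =-856.87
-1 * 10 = -10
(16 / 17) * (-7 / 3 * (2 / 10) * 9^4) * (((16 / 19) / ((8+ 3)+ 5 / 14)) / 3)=-6096384 / 85595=-71.22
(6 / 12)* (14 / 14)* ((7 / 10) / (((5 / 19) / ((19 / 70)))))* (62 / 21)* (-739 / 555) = -8270149 / 5827500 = -1.42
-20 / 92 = -5 / 23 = -0.22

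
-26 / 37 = -0.70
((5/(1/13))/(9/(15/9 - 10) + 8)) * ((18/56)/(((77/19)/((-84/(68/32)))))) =-29.45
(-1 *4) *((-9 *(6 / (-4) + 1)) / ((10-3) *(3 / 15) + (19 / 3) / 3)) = -5.13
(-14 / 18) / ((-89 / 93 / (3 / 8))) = 217 / 712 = 0.30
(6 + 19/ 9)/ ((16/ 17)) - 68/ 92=26095/ 3312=7.88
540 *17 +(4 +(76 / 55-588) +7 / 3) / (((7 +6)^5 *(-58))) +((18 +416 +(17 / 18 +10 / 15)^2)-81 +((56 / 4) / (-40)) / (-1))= 914863357019341 / 95938398270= 9535.95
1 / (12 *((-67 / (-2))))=1 / 402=0.00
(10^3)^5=1000000000000000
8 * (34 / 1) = 272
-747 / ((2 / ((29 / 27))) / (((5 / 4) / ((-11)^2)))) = -12035 / 2904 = -4.14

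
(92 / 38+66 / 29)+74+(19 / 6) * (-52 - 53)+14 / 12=-417608 / 1653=-252.64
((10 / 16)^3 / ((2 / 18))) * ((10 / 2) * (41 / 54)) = 25625 / 3072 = 8.34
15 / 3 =5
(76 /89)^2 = 5776 /7921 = 0.73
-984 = -984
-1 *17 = -17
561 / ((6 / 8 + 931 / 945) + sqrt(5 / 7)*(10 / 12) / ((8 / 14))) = 66789360 / 102353 - 8019000*sqrt(35) / 102353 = 189.04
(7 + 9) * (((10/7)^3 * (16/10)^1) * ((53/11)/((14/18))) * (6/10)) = 7326720/26411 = 277.41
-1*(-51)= 51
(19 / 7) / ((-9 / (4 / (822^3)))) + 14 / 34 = 61234200019 / 148711629402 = 0.41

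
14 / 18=7 / 9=0.78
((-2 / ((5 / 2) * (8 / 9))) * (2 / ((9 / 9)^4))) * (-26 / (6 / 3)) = 23.40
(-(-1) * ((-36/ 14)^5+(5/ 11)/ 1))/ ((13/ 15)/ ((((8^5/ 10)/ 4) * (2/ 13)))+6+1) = -508753010688/ 31836004277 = -15.98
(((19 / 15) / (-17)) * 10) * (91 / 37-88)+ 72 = 85378 / 629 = 135.74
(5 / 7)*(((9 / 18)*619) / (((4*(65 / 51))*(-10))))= -4.34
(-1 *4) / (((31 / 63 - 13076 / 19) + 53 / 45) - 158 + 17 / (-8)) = 191520 / 40538353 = 0.00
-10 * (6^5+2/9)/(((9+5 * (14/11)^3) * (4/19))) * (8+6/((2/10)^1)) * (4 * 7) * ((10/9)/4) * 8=-94157400752800/2081619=-45232773.51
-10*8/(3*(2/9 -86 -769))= 240/7693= 0.03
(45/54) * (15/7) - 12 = -143/14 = -10.21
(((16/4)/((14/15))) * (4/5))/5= 24/35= 0.69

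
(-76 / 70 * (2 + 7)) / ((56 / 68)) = -2907 / 245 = -11.87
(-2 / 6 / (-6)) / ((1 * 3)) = 1 / 54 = 0.02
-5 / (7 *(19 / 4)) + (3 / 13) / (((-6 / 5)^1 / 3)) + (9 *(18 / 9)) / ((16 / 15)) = 223355 / 13832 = 16.15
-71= -71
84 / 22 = 42 / 11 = 3.82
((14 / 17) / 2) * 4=28 / 17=1.65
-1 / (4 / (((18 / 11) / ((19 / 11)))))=-9 / 38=-0.24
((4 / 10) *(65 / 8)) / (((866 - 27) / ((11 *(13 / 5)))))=1859 / 16780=0.11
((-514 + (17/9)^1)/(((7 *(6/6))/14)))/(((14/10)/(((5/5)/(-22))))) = 2095/63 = 33.25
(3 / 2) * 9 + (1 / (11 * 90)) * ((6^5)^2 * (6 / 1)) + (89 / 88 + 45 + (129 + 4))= 161327841 / 440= 366654.18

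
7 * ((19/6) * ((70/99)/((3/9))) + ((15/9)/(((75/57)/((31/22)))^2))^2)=2391430511687/32942250000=72.59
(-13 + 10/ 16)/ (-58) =99/ 464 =0.21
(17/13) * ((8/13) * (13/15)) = 136/195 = 0.70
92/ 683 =0.13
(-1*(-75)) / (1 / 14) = 1050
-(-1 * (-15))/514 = -15/514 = -0.03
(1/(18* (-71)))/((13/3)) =-1/5538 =-0.00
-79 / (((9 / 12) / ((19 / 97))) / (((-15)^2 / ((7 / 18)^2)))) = -145897200 / 4753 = -30695.81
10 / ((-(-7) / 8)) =80 / 7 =11.43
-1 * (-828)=828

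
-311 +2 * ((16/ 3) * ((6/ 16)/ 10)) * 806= 57/ 5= 11.40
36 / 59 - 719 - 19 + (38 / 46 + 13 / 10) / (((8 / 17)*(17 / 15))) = -15923655 / 21712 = -733.40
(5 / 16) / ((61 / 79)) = 395 / 976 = 0.40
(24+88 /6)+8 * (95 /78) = 1888 /39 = 48.41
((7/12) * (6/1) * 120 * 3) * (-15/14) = -1350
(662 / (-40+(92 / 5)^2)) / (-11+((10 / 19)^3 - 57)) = -56758225 / 1736917584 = -0.03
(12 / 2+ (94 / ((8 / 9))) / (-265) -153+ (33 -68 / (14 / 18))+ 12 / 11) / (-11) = 16384131 / 897820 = 18.25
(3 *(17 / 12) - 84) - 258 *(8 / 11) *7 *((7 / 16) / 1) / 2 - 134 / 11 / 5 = -81291 / 220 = -369.50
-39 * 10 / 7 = -390 / 7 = -55.71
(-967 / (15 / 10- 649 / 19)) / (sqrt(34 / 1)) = 18373 * sqrt(34) / 21097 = 5.08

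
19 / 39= 0.49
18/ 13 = 1.38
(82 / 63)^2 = 6724 / 3969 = 1.69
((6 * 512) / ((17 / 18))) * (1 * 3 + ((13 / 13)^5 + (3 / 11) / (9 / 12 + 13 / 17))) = 13596.48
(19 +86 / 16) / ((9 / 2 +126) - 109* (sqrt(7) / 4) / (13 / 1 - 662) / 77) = 18157160086065 / 97210641679667 - 151739445* sqrt(7) / 194421283359334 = 0.19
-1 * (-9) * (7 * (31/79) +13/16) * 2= 40491/632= 64.07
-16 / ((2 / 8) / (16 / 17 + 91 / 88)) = -23640 / 187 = -126.42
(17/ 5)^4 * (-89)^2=661569841/ 625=1058511.75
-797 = -797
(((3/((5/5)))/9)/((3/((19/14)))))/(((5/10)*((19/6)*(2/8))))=8/21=0.38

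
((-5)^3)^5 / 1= -30517578125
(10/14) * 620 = 3100/7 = 442.86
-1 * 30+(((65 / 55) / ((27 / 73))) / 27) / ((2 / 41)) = -442231 / 16038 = -27.57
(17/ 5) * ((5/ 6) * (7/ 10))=119/ 60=1.98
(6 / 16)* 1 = 3 / 8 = 0.38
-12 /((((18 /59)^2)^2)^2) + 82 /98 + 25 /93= -223033892538702991 /1394943342912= -159887.42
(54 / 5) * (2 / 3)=36 / 5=7.20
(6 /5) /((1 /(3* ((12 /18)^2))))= 8 /5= 1.60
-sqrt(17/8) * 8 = -2 * sqrt(34) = -11.66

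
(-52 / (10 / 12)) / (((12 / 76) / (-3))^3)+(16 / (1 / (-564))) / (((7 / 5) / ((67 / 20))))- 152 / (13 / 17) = 184825408 / 455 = 406209.69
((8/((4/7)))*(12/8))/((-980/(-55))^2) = 363/5488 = 0.07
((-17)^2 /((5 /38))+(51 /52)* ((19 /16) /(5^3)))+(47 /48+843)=948601207 /312000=3040.39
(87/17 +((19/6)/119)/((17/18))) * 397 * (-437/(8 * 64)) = -903010245/517888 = -1743.64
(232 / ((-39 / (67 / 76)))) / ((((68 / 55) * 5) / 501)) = -3569291 / 8398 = -425.02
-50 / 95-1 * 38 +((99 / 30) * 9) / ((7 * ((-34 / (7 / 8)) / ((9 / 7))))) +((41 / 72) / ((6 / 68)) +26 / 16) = -298768909 / 9767520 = -30.59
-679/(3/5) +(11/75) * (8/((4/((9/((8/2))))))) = -169651/150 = -1131.01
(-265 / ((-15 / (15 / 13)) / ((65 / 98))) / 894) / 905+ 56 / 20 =222010133 / 79288860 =2.80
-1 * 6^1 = -6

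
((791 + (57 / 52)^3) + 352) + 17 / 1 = 163290473 / 140608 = 1161.32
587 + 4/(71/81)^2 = 2985311/5041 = 592.21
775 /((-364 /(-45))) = 34875 /364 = 95.81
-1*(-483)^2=-233289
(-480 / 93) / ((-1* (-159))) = -160 / 4929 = -0.03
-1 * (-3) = 3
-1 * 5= -5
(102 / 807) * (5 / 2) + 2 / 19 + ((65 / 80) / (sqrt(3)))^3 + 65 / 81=1.33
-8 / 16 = -0.50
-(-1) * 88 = 88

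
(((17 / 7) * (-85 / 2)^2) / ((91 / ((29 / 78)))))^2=12687309705625 / 39499177536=321.20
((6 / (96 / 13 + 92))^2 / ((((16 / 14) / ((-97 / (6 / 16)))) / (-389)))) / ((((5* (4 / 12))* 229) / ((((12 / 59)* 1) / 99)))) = 133914417 / 77527401545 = 0.00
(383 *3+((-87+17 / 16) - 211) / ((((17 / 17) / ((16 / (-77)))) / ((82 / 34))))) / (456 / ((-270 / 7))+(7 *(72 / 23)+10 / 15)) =879145560 / 7287203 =120.64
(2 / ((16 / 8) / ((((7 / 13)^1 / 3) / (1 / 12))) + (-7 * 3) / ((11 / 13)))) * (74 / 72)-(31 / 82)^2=-50976347 / 222638364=-0.23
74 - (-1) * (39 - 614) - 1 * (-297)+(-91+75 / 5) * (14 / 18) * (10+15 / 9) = -24128 / 27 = -893.63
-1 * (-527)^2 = -277729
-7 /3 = -2.33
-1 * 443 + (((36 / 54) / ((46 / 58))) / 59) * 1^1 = -1803395 / 4071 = -442.99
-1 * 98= -98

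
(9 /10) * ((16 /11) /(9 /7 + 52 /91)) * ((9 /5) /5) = 4536 /17875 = 0.25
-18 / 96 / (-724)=3 / 11584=0.00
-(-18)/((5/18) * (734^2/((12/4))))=243/673445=0.00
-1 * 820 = -820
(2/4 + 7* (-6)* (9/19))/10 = -737/380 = -1.94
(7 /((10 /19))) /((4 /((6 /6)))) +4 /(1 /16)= 2693 /40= 67.32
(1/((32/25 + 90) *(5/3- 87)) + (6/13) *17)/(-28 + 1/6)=-178759827/634140416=-0.28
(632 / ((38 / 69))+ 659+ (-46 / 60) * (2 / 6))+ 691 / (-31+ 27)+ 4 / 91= 508414391 / 311220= 1633.62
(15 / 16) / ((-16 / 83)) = -1245 / 256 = -4.86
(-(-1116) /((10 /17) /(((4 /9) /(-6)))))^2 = 4443664 /225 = 19749.62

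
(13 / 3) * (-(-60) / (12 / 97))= 6305 / 3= 2101.67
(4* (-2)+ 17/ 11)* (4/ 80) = -71/ 220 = -0.32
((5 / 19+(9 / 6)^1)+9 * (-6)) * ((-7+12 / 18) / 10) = 397 / 12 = 33.08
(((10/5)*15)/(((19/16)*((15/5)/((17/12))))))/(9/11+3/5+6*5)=4675/12312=0.38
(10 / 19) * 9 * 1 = 90 / 19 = 4.74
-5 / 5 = -1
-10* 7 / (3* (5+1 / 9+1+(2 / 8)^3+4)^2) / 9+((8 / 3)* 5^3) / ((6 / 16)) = 272183370560 / 306215001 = 888.86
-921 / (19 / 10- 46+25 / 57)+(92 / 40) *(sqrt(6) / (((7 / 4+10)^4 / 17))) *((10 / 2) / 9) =50048 *sqrt(6) / 43917129+524970 / 24887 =21.10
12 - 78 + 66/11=-60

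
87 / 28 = 3.11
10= 10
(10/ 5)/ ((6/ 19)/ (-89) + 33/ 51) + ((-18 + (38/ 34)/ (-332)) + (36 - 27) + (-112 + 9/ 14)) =-85695027345/ 730858492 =-117.25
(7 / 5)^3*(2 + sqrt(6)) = 686 / 125 + 343*sqrt(6) / 125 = 12.21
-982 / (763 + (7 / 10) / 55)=-540100 / 419657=-1.29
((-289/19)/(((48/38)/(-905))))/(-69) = -261545/1656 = -157.94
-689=-689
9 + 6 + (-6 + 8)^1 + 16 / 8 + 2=21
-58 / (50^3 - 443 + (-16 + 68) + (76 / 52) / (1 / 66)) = -754 / 1621171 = -0.00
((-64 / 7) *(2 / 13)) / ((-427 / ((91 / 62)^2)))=416 / 58621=0.01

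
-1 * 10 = -10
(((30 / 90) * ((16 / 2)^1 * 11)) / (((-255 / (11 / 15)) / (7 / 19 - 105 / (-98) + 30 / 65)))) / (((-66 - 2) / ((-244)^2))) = 1894614128 / 13491387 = 140.43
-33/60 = -11/20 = -0.55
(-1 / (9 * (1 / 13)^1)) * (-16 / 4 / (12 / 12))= 52 / 9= 5.78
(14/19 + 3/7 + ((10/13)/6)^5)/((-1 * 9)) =-13985166470/107998366203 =-0.13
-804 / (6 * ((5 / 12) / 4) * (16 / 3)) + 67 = -871 / 5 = -174.20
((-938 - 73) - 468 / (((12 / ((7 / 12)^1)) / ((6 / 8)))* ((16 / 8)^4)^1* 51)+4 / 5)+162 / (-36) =-22080327 / 21760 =-1014.72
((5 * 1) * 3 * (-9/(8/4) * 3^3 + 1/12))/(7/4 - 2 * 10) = 99.79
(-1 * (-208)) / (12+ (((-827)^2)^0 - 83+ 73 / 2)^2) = 832 / 8329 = 0.10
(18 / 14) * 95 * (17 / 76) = 765 / 28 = 27.32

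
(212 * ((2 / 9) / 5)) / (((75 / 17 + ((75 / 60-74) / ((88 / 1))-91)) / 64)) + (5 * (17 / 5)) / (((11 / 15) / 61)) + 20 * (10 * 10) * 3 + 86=1940212676531 / 258930045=7493.19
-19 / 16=-1.19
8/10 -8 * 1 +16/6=-68/15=-4.53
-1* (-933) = 933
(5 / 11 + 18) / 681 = 203 / 7491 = 0.03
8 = 8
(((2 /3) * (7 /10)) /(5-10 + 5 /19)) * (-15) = 133 /90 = 1.48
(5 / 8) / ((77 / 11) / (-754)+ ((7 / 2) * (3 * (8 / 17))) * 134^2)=32045 / 4549044388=0.00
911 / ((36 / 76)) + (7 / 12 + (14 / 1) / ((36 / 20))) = 23179 / 12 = 1931.58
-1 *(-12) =12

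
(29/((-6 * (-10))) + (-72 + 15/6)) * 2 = -4141/30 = -138.03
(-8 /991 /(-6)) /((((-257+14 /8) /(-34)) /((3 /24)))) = 68 /3035433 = 0.00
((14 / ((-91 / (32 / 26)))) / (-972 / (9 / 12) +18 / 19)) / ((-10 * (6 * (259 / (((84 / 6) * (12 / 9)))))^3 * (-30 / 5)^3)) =1216 / 10364878072708965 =0.00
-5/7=-0.71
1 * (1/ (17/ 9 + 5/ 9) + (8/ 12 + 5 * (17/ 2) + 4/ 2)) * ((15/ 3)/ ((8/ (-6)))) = -1880/ 11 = -170.91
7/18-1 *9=-155/18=-8.61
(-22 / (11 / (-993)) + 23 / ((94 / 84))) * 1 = 94308 / 47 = 2006.55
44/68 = 11/17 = 0.65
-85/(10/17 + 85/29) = -8381/347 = -24.15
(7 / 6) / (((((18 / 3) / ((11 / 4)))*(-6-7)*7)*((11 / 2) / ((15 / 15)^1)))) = -0.00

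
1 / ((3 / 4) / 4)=16 / 3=5.33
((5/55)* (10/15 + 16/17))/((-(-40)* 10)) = 41/112200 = 0.00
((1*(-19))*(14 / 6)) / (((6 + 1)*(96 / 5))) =-95 / 288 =-0.33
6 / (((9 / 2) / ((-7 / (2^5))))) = -7 / 24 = -0.29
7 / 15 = 0.47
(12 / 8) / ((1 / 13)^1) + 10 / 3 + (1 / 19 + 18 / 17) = 46405 / 1938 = 23.94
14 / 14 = 1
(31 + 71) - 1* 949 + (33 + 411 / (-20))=-16691 / 20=-834.55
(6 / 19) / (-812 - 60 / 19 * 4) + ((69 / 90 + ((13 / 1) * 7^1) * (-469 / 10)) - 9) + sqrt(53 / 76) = -502488473 / 117510 + sqrt(1007) / 38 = -4275.30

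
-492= -492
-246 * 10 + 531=-1929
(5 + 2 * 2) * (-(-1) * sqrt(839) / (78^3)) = sqrt(839) / 52728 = 0.00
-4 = -4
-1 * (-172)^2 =-29584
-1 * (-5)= 5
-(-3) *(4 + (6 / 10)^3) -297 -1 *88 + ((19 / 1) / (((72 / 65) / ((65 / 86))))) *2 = -134065849 / 387000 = -346.42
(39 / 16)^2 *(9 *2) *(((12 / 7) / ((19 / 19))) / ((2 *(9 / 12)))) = 13689 / 112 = 122.22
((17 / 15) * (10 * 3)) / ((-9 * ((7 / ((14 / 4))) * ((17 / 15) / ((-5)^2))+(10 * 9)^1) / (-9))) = 6375 / 16892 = 0.38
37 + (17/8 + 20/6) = 1019/24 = 42.46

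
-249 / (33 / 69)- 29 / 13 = -74770 / 143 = -522.87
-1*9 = -9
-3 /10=-0.30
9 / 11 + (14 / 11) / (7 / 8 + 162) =11839 / 14333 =0.83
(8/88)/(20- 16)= 1/44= 0.02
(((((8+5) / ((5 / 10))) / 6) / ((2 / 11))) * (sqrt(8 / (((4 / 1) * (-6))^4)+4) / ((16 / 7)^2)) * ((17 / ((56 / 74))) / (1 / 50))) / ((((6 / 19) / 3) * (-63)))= -42724825 * sqrt(331778) / 15925248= -1545.32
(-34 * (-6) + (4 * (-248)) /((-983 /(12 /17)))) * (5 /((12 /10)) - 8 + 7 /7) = -570158 /983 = -580.02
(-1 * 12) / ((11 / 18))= -216 / 11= -19.64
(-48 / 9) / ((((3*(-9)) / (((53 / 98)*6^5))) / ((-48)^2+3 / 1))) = 93904128 / 49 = 1916410.78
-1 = -1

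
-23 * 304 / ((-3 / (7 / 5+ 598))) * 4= 5588006.40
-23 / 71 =-0.32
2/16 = 1/8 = 0.12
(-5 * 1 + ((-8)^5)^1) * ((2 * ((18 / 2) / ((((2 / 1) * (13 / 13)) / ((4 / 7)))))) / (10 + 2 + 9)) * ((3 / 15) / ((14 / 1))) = -114.66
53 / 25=2.12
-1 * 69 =-69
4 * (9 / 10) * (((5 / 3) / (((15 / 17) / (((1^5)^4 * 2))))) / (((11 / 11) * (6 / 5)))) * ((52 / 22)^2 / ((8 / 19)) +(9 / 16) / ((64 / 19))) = 28300291 / 185856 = 152.27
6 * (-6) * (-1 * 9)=324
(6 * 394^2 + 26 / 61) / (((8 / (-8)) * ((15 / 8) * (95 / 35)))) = -3181718512 / 17385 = -183015.16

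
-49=-49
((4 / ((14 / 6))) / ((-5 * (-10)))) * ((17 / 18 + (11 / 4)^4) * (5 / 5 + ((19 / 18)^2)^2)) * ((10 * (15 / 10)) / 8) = 900481619 / 107495424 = 8.38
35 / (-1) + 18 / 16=-271 / 8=-33.88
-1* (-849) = 849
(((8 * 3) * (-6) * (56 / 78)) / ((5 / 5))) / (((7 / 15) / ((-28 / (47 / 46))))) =3709440 / 611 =6071.10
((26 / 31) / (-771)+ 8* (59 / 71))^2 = 127225450889476 / 2879710574841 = 44.18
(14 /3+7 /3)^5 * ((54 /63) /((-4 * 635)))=-7203 /1270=-5.67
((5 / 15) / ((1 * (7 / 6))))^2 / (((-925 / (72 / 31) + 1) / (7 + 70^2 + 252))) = -212256 / 200221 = -1.06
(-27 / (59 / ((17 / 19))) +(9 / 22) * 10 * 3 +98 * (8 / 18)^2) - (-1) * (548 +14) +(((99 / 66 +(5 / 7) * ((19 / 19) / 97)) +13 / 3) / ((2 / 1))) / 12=6439734091289 / 10851082704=593.46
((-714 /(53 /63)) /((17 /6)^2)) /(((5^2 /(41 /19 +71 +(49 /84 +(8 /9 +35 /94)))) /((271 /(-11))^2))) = -192511.31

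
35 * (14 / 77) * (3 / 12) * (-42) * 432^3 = -59256852480 / 11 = -5386986589.09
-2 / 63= -0.03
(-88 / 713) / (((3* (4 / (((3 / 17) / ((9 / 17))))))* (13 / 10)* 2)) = -110 / 83421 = -0.00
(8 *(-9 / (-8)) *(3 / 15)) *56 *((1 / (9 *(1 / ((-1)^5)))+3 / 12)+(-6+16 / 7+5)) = 718 / 5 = 143.60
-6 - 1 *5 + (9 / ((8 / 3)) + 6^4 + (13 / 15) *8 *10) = 1357.71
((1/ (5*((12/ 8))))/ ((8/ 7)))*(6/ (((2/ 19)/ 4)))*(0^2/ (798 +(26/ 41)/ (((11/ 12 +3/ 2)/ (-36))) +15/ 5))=0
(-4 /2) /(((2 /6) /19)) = -114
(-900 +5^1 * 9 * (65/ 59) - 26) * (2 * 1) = -103418/ 59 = -1752.85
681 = 681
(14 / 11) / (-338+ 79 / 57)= -114 / 30151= -0.00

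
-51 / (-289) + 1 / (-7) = 4 / 119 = 0.03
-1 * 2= -2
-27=-27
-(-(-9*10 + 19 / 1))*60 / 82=-2130 / 41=-51.95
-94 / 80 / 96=-47 / 3840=-0.01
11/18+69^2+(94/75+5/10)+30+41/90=239691/50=4793.82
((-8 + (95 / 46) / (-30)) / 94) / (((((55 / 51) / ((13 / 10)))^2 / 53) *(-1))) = 17294256213 / 2616020000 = 6.61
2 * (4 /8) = 1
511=511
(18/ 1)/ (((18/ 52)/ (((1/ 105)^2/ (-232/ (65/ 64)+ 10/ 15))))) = -338/ 16322145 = -0.00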